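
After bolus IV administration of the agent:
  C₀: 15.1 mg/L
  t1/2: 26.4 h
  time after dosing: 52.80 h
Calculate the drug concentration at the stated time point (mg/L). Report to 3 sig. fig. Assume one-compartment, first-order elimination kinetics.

k = ln2 / t½ = 0.693147 / 26.4 = 0.02626 h⁻¹
t / t½ = 52.80 / 26.4 = 2 half-lives
C = C₀ × (1/2)^2 = 15.10 × 0.2500 = 3.775 mg/L

3.78 mg/L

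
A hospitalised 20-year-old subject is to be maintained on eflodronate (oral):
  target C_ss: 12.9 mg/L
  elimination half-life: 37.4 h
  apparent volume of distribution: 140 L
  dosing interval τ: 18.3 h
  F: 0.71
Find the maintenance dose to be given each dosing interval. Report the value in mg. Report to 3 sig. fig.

863 mg

k = ln2 / t½ = 0.693147 / 37.4 = 0.01853 h⁻¹
CL = k × Vd = 0.01853 × 140 = 2.594 L/h
At steady state, F × (Dose/τ) = Css × CL.
Dose = Css × CL × τ / F = 12.9 × 2.594 × 18.3 / 0.71 = 862.5 mg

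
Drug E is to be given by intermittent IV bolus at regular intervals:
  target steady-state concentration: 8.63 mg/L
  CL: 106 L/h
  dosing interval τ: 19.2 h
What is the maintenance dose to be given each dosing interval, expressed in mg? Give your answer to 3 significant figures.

At steady state, Dose/τ = Css × CL.
Dose = Css × CL × τ = 8.63 × 106.0 × 19.2 = 17560 mg

17600 mg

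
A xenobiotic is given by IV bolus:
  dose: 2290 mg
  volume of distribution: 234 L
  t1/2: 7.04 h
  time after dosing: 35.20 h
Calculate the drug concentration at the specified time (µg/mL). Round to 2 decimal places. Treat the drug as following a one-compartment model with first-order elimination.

0.31 µg/mL

C₀ = Dose / Vd = 2290 / 234 = 9.786 mg/L
k = ln2 / t½ = 0.693147 / 7.04 = 0.09846 h⁻¹
t / t½ = 35.20 / 7.04 = 5 half-lives
C = C₀ × (1/2)^5 = 9.786 × 0.03125 = 0.3058 mg/L
(0.3058 mg/L = 0.3058 µg/mL)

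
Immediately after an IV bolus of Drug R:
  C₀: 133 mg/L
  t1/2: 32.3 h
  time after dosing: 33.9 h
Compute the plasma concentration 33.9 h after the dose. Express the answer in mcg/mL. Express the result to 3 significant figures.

k = ln2 / t½ = 0.693147 / 32.3 = 0.02146 h⁻¹
C = C₀ · e^(−k·t) = 133.0 × e^(−0.02146 × 33.9)
  = 133.0 × 0.4831 = 64.25 mg/L
(64.25 mg/L = 64.25 mcg/mL)

64.3 mcg/mL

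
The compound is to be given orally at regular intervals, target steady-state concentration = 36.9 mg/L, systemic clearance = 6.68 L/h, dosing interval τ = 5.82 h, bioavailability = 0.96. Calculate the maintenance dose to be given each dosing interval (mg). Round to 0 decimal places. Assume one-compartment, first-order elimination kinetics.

1494 mg

At steady state, F × (Dose/τ) = Css × CL.
Dose = Css × CL × τ / F = 36.9 × 6.680 × 5.82 / 0.96 = 1494 mg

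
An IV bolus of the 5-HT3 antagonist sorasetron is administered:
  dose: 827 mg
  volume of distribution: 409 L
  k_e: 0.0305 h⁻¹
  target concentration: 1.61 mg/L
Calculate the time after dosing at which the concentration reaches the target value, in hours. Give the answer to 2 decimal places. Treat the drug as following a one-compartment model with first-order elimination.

C₀ = Dose / Vd = 827.0 / 409 = 2.022 mg/L
t = ln(C₀ / C) / k = ln(2.022 / 1.61) / 0.03050
  = ln(1.256) / 0.03050 = 0.2279 / 0.03050 = 7.472 h

7.47 h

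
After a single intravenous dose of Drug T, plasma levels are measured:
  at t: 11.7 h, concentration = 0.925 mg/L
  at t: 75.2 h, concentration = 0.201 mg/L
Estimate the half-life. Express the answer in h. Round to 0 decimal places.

29 h

k = ln(C₁/C₂) / (t₂ − t₁) = ln(0.925/0.201) / (75.2 − 11.7)
  = 1.526 / 63.50 = 0.02403 h⁻¹
t½ = ln2 / k = 0.693147 / 0.02403 = 28.85 h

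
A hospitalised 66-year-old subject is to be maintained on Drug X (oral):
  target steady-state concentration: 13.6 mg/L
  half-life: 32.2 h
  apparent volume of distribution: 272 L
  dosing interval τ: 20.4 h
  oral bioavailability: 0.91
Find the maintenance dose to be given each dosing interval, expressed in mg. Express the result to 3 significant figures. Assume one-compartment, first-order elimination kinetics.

k = ln2 / t½ = 0.693147 / 32.2 = 0.02153 h⁻¹
CL = k × Vd = 0.02153 × 272 = 5.856 L/h
At steady state, F × (Dose/τ) = Css × CL.
Dose = Css × CL × τ / F = 13.6 × 5.856 × 20.4 / 0.91 = 1785 mg

1790 mg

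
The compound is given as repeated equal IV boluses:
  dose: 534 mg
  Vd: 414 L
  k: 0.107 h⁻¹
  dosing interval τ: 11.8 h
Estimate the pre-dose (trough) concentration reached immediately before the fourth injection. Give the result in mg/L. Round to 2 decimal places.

0.50 mg/L

C₀ per dose = Dose / Vd = 534 / 414 = 1.290 mg/L
Fraction remaining after one interval: r = e^(−kτ) = e^(−0.1070 × 11.8) = 0.2829
Before dose 4, 3 doses have been given (aged 1τ, 2τ, 3τ).
C_trough = C₀ × (r + r² + … + r^3) = C₀ × r(1−r^3)/(1−r)
        = 1.290 × 0.2829 × (1 − 0.02264) / (1 − 0.2829) = 0.4974 mg/L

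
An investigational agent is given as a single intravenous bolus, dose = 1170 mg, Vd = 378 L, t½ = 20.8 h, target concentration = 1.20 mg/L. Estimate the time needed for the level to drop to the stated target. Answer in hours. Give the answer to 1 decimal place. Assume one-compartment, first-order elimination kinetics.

C₀ = Dose / Vd = 1170 / 378 = 3.095 mg/L
k = ln2 / t½ = 0.693147 / 20.8 = 0.03332 h⁻¹
t = ln(C₀ / C) / k = ln(3.095 / 1.20) / 0.03332
  = ln(2.579) / 0.03332 = 0.9474 / 0.03332 = 28.43 h

28.4 h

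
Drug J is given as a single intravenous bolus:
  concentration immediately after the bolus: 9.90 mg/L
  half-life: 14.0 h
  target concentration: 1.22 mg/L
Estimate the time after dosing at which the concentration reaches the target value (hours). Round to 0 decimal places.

42 h

k = ln2 / t½ = 0.693147 / 14.0 = 0.04951 h⁻¹
t = ln(C₀ / C) / k = ln(9.900 / 1.22) / 0.04951
  = ln(8.115) / 0.04951 = 2.094 / 0.04951 = 42.29 h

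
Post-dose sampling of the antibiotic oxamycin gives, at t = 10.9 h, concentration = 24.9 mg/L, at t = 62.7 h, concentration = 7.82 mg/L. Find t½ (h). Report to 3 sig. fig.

k = ln(C₁/C₂) / (t₂ − t₁) = ln(24.9/7.82) / (62.7 − 10.9)
  = 1.158 / 51.80 = 0.02236 h⁻¹
t½ = ln2 / k = 0.693147 / 0.02236 = 31.00 h

31.0 h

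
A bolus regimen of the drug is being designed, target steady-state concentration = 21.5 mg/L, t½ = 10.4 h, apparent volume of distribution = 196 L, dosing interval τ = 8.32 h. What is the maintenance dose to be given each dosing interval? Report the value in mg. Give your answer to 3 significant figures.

k = ln2 / t½ = 0.693147 / 10.4 = 0.06665 h⁻¹
CL = k × Vd = 0.06665 × 196 = 13.06 L/h
At steady state, Dose/τ = Css × CL.
Dose = Css × CL × τ = 21.5 × 13.06 × 8.32 = 2336 mg

2340 mg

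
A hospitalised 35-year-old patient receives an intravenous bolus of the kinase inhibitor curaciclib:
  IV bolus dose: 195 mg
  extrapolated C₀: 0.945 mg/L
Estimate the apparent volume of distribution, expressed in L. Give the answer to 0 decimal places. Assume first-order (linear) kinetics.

Vd = Dose / C₀ = 195.0 / 0.945 = 206.3 L

206 L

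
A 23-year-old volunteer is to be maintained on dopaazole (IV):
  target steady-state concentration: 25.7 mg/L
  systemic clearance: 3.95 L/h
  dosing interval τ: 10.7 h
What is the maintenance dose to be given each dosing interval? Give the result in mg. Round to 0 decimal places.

At steady state, Dose/τ = Css × CL.
Dose = Css × CL × τ = 25.7 × 3.950 × 10.7 = 1086 mg

1086 mg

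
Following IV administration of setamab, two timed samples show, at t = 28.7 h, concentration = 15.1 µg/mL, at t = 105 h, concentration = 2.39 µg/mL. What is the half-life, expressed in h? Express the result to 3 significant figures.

k = ln(C₁/C₂) / (t₂ − t₁) = ln(15.1/2.39) / (105 − 28.7)
  = 1.843 / 76.30 = 0.02415 h⁻¹
t½ = ln2 / k = 0.693147 / 0.02415 = 28.70 h

28.7 h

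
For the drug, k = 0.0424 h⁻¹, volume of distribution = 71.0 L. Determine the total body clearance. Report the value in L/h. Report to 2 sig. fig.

CL = k × Vd = 0.0424 × 71.0 = 3.010 L/h

3.0 L/h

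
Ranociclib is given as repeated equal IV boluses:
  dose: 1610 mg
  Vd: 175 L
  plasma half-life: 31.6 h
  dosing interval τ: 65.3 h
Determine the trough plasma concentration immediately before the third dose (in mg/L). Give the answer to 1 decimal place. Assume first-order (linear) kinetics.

C₀ per dose = Dose / Vd = 1610 / 175 = 9.200 mg/L
k = ln2 / t½ = 0.693147 / 31.6 = 0.02194 h⁻¹
Fraction remaining after one interval: r = e^(−kτ) = e^(−0.02194 × 65.3) = 0.2387
Before dose 3, 2 doses have been given (aged 1τ, 2τ).
C_trough = C₀ × (r + r²) = 9.200 × (0.2387 + 0.05698) = 2.720 mg/L

2.7 mg/L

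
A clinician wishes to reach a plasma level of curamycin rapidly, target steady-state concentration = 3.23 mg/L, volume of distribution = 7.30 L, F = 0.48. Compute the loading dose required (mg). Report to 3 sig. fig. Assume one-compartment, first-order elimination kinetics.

LD = Css × Vd / F = 3.23 × 7.30 / 0.48 = 49.12 mg

49.1 mg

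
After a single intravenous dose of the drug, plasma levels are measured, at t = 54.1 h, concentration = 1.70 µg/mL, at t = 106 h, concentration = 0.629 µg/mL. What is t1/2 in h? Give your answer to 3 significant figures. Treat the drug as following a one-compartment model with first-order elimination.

36.2 h

k = ln(C₁/C₂) / (t₂ − t₁) = ln(1.70/0.629) / (106 − 54.1)
  = 0.9943 / 51.90 = 0.01916 h⁻¹
t½ = ln2 / k = 0.693147 / 0.01916 = 36.18 h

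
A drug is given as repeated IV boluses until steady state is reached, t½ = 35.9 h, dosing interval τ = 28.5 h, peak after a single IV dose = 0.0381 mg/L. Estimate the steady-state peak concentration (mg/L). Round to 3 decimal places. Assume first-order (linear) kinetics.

k = ln2 / t½ = 0.693147 / 35.9 = 0.01931 h⁻¹
e^(−kτ) = e^(−0.01931 × 28.5) = 0.5768
Accumulation ratio R = 1 / (1 − e^(−kτ)) = 1 / (1 − 0.5768) = 2.363
Steady-state peak = C₀ × R = 0.0381 × 2.363 = 0.09003 mg/L

0.090 mg/L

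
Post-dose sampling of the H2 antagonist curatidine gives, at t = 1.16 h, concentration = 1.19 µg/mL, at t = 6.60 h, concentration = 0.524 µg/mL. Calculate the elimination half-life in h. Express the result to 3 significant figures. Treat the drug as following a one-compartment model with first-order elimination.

k = ln(C₁/C₂) / (t₂ − t₁) = ln(1.19/0.524) / (6.60 − 1.16)
  = 0.8202 / 5.440 = 0.1508 h⁻¹
t½ = ln2 / k = 0.693147 / 0.1508 = 4.596 h

4.60 h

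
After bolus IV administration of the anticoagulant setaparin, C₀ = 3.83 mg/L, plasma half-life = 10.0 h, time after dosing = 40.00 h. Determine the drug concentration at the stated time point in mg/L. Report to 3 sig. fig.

0.239 mg/L

k = ln2 / t½ = 0.693147 / 10.0 = 0.06931 h⁻¹
t / t½ = 40.00 / 10.0 = 4 half-lives
C = C₀ × (1/2)^4 = 3.830 × 0.06250 = 0.2394 mg/L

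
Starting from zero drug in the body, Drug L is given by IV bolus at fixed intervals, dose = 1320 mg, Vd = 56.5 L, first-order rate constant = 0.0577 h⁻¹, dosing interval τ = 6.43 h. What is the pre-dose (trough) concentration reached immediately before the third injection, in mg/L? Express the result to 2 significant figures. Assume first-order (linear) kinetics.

C₀ per dose = Dose / Vd = 1320 / 56.5 = 23.36 mg/L
Fraction remaining after one interval: r = e^(−kτ) = e^(−0.05770 × 6.43) = 0.6900
Before dose 3, 2 doses have been given (aged 1τ, 2τ).
C_trough = C₀ × (r + r²) = 23.36 × (0.6900 + 0.4761) = 27.24 mg/L

27 mg/L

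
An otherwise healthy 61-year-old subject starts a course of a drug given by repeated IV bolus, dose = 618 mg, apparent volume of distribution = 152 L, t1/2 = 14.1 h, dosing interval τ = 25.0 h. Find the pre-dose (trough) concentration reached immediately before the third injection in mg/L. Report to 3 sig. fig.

C₀ per dose = Dose / Vd = 618 / 152 = 4.066 mg/L
k = ln2 / t½ = 0.693147 / 14.1 = 0.04916 h⁻¹
Fraction remaining after one interval: r = e^(−kτ) = e^(−0.04916 × 25.0) = 0.2926
Before dose 3, 2 doses have been given (aged 1τ, 2τ).
C_trough = C₀ × (r + r²) = 4.066 × (0.2926 + 0.08561) = 1.538 mg/L

1.54 mg/L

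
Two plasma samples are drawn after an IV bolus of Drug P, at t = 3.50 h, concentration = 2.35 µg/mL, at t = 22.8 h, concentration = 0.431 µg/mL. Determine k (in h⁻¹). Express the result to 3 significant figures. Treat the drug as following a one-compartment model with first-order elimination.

0.0879 h⁻¹

k = ln(C₁/C₂) / (t₂ − t₁) = ln(2.35/0.431) / (22.8 − 3.50)
  = 1.696 / 19.30 = 0.08788 h⁻¹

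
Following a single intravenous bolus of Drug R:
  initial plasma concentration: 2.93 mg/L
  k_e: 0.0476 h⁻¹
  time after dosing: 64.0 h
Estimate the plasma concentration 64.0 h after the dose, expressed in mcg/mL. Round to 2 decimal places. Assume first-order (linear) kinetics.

0.14 mcg/mL

C = C₀ · e^(−k·t) = 2.930 × e^(−0.04760 × 64.0)
  = 2.930 × 0.04753 = 0.1393 mg/L
(0.1393 mg/L = 0.1393 mcg/mL)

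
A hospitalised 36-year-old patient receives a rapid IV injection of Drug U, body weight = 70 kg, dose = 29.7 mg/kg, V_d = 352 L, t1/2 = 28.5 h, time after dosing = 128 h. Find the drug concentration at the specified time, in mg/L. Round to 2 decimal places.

Total dose = 29.7 × 70 = 2079 mg
C₀ = Dose / Vd = 2079 / 352 = 5.906 mg/L
k = ln2 / t½ = 0.693147 / 28.5 = 0.02432 h⁻¹
C = C₀ · e^(−k·t) = 5.906 × e^(−0.02432 × 128)
  = 5.906 × 0.04447 = 0.2626 mg/L

0.26 mg/L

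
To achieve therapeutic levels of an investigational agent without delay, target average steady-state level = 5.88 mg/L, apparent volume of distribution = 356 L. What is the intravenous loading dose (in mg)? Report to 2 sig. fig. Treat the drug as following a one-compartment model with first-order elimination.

2100 mg

LD = Css × Vd = 5.88 × 356 = 2093 mg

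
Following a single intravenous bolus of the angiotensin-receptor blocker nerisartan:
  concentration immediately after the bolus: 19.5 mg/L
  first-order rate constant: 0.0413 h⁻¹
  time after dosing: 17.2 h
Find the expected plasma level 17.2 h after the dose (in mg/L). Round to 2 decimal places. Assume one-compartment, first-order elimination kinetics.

9.58 mg/L

C = C₀ · e^(−k·t) = 19.50 × e^(−0.04130 × 17.2)
  = 19.50 × 0.4915 = 9.584 mg/L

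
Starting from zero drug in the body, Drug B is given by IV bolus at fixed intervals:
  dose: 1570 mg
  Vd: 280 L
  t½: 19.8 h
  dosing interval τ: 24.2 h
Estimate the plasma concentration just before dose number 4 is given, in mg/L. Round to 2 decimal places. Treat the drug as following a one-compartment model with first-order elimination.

3.88 mg/L

C₀ per dose = Dose / Vd = 1570 / 280 = 5.607 mg/L
k = ln2 / t½ = 0.693147 / 19.8 = 0.03501 h⁻¹
Fraction remaining after one interval: r = e^(−kτ) = e^(−0.03501 × 24.2) = 0.4286
Before dose 4, 3 doses have been given (aged 1τ, 2τ, 3τ).
C_trough = C₀ × (r + r² + … + r^3) = C₀ × r(1−r^3)/(1−r)
        = 5.607 × 0.4286 × (1 − 0.07873) / (1 − 0.4286) = 3.875 mg/L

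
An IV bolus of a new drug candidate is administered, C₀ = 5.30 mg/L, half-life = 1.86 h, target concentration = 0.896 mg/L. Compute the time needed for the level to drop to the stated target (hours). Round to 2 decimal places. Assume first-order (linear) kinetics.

4.77 h

k = ln2 / t½ = 0.693147 / 1.86 = 0.3727 h⁻¹
t = ln(C₀ / C) / k = ln(5.300 / 0.896) / 0.3727
  = ln(5.915) / 0.3727 = 1.777 / 0.3727 = 4.768 h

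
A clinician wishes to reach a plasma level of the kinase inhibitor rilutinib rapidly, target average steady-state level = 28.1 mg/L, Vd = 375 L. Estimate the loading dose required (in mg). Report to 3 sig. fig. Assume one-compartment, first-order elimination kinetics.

10500 mg

LD = Css × Vd = 28.1 × 375 = 10540 mg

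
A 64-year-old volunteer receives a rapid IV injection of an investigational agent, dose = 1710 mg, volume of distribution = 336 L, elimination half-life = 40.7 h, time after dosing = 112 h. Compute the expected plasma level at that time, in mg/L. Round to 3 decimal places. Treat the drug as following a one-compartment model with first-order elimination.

C₀ = Dose / Vd = 1710 / 336 = 5.089 mg/L
k = ln2 / t½ = 0.693147 / 40.7 = 0.01703 h⁻¹
C = C₀ · e^(−k·t) = 5.089 × e^(−0.01703 × 112)
  = 5.089 × 0.1485 = 0.7557 mg/L

0.756 mg/L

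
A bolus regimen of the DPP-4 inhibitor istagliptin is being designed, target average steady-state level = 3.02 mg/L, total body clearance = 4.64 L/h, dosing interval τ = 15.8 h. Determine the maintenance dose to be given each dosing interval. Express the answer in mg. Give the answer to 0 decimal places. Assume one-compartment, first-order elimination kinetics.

At steady state, Dose/τ = Css × CL.
Dose = Css × CL × τ = 3.02 × 4.640 × 15.8 = 221.4 mg

221 mg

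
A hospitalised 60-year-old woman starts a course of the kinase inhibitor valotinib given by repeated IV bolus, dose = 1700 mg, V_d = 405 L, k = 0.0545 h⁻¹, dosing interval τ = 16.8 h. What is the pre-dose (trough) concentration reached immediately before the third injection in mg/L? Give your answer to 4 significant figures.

2.353 mg/L

C₀ per dose = Dose / Vd = 1700 / 405 = 4.198 mg/L
Fraction remaining after one interval: r = e^(−kτ) = e^(−0.05450 × 16.8) = 0.4003
Before dose 3, 2 doses have been given (aged 1τ, 2τ).
C_trough = C₀ × (r + r²) = 4.198 × (0.4003 + 0.1602) = 2.353 mg/L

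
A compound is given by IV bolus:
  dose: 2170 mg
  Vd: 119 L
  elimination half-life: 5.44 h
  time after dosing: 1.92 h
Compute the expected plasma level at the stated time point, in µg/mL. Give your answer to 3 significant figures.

C₀ = Dose / Vd = 2170 / 119 = 18.24 mg/L
k = ln2 / t½ = 0.693147 / 5.44 = 0.1274 h⁻¹
C = C₀ · e^(−k·t) = 18.24 × e^(−0.1274 × 1.92)
  = 18.24 × 0.7830 = 14.28 mg/L
(14.28 mg/L = 14.28 µg/mL)

14.3 µg/mL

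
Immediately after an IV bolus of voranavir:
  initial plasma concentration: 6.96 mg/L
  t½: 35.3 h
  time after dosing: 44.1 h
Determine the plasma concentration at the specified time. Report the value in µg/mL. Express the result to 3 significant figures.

2.93 µg/mL

k = ln2 / t½ = 0.693147 / 35.3 = 0.01964 h⁻¹
C = C₀ · e^(−k·t) = 6.960 × e^(−0.01964 × 44.1)
  = 6.960 × 0.4206 = 2.927 mg/L
(2.927 mg/L = 2.927 µg/mL)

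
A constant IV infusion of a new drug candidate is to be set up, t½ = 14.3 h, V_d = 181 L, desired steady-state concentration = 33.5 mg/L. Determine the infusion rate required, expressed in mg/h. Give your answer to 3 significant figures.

k = ln2 / t½ = 0.693147 / 14.3 = 0.04847 h⁻¹
CL = k × Vd = 0.04847 × 181 = 8.773 L/h
At steady state, infusion rate R₀ = Css × CL = 33.5 × 8.773 = 293.9 mg/h

294 mg/h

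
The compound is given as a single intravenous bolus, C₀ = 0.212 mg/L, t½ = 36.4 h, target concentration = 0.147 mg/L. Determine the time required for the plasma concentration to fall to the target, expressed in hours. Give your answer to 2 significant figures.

19 h

k = ln2 / t½ = 0.693147 / 36.4 = 0.01904 h⁻¹
t = ln(C₀ / C) / k = ln(0.2120 / 0.147) / 0.01904
  = ln(1.442) / 0.01904 = 0.3660 / 0.01904 = 19.22 h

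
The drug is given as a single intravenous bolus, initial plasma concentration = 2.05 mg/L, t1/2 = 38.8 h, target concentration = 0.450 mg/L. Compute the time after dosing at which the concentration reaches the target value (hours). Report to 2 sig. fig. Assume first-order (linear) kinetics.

k = ln2 / t½ = 0.693147 / 38.8 = 0.01786 h⁻¹
t = ln(C₀ / C) / k = ln(2.050 / 0.450) / 0.01786
  = ln(4.556) / 0.01786 = 1.516 / 0.01786 = 84.88 h

85 h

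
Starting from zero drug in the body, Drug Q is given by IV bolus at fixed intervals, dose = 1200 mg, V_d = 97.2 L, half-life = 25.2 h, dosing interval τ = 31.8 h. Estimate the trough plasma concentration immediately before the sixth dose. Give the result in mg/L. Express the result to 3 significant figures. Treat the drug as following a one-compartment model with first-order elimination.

8.72 mg/L

C₀ per dose = Dose / Vd = 1200 / 97.2 = 12.35 mg/L
k = ln2 / t½ = 0.693147 / 25.2 = 0.02751 h⁻¹
Fraction remaining after one interval: r = e^(−kτ) = e^(−0.02751 × 31.8) = 0.4169
Before dose 6, 5 doses have been given (aged 1τ, 2τ, 3τ, 4τ, 5τ).
C_trough = C₀ × (r + r² + … + r^5) = C₀ × r(1−r^5)/(1−r)
        = 12.35 × 0.4169 × (1 − 0.01259) / (1 − 0.4169) = 8.719 mg/L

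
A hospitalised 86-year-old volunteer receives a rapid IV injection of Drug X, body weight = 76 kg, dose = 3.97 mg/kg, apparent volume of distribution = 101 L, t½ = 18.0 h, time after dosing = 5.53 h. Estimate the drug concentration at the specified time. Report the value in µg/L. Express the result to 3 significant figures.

Total dose = 3.97 × 76 = 301.7 mg
C₀ = Dose / Vd = 301.7 / 101 = 2.987 mg/L
k = ln2 / t½ = 0.693147 / 18.0 = 0.03851 h⁻¹
C = C₀ · e^(−k·t) = 2.987 × e^(−0.03851 × 5.53)
  = 2.987 × 0.8082 = 2.414 mg/L
Convert: 2.414 mg/L × 1000 = 2414 µg/L

2410 µg/L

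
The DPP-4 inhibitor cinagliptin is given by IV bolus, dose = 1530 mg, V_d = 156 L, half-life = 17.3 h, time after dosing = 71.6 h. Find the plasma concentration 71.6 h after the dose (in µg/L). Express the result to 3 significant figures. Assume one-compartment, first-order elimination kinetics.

C₀ = Dose / Vd = 1530 / 156 = 9.808 mg/L
k = ln2 / t½ = 0.693147 / 17.3 = 0.04007 h⁻¹
C = C₀ · e^(−k·t) = 9.808 × e^(−0.04007 × 71.6)
  = 9.808 × 0.05675 = 0.5566 mg/L
Convert: 0.5566 mg/L × 1000 = 556.6 µg/L

557 µg/L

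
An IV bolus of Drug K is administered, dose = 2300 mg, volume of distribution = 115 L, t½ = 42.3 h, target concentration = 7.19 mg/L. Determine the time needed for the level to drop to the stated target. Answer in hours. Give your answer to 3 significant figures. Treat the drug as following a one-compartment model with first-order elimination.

62.4 h

C₀ = Dose / Vd = 2300 / 115 = 20.00 mg/L
k = ln2 / t½ = 0.693147 / 42.3 = 0.01639 h⁻¹
t = ln(C₀ / C) / k = ln(20.00 / 7.19) / 0.01639
  = ln(2.782) / 0.01639 = 1.023 / 0.01639 = 62.42 h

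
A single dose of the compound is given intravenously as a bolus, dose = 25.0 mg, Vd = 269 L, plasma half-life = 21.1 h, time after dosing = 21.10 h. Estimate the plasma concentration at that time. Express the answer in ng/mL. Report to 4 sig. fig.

46.47 ng/mL

C₀ = Dose / Vd = 25.00 / 269 = 0.09294 mg/L
k = ln2 / t½ = 0.693147 / 21.1 = 0.03285 h⁻¹
t / t½ = 21.10 / 21.1 = 1 half-lives
C = C₀ × (1/2)^1 = 0.09294 × 0.5000 = 0.04647 mg/L
Convert: 0.04647 mg/L × 1000 = 46.47 ng/mL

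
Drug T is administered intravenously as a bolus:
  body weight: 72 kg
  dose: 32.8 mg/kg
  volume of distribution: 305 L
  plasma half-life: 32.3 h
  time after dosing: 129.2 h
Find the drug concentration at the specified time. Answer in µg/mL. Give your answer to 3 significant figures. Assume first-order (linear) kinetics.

Total dose = 32.8 × 72 = 2362 mg
C₀ = Dose / Vd = 2362 / 305 = 7.744 mg/L
k = ln2 / t½ = 0.693147 / 32.3 = 0.02146 h⁻¹
t / t½ = 129.2 / 32.3 = 4 half-lives
C = C₀ × (1/2)^4 = 7.744 × 0.06250 = 0.4840 mg/L
(0.4840 mg/L = 0.4840 µg/mL)

0.484 µg/mL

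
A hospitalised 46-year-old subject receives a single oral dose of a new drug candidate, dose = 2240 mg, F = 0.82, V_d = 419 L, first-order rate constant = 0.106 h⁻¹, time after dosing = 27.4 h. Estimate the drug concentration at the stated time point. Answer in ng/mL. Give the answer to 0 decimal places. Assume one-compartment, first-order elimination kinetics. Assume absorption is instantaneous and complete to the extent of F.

Amount reaching circulation = F × Dose = 0.82 × 2240 = 1837 mg
C₀ = F·Dose / Vd = 1837 / 419 = 4.384 mg/L
C = C₀ · e^(−k·t) = 4.384 × e^(−0.1060 × 27.4)
  = 4.384 × 0.05478 = 0.2402 mg/L
Convert: 0.2402 mg/L × 1000 = 240.2 ng/mL

240 ng/mL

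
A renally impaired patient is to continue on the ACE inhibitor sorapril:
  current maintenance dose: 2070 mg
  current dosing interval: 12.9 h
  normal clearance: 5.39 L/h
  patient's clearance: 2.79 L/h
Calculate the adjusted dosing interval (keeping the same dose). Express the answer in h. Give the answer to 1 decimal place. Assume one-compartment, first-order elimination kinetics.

To keep the same average steady-state level, dosing rate must scale with clearance.
CL ratio = 2.79 / 5.39 = 0.5176
New interval (same dose) = 12.9 / 0.5176 = 24.92 h

24.9 h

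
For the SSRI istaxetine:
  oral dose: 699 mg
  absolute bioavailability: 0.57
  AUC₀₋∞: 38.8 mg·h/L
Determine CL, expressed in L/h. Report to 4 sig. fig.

CL = F·Dose / AUC = 0.57 × 699 / 38.8 = 10.27 L/h

10.27 L/h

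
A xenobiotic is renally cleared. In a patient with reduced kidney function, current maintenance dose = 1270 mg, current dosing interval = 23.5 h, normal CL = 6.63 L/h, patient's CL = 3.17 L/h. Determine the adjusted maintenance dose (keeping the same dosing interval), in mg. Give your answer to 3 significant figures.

To keep the same average steady-state level, dosing rate must scale with clearance.
CL ratio = 3.17 / 6.63 = 0.4781
New dose (same interval) = 1270 × 0.4781 = 607.2 mg

607 mg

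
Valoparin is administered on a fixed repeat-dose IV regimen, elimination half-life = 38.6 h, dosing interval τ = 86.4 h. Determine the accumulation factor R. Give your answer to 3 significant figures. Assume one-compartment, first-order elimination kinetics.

k = ln2 / t½ = 0.693147 / 38.6 = 0.01796 h⁻¹
e^(−kτ) = e^(−0.01796 × 86.4) = 0.2119
Accumulation ratio R = 1 / (1 − e^(−kτ)) = 1 / (1 − 0.2119) = 1.269

1.27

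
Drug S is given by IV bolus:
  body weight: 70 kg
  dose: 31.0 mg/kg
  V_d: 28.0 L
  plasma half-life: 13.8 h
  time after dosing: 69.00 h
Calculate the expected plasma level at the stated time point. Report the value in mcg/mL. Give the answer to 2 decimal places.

Total dose = 31.0 × 70 = 2170 mg
C₀ = Dose / Vd = 2170 / 28.0 = 77.50 mg/L
k = ln2 / t½ = 0.693147 / 13.8 = 0.05023 h⁻¹
t / t½ = 69.00 / 13.8 = 5 half-lives
C = C₀ × (1/2)^5 = 77.50 × 0.03125 = 2.422 mg/L
(2.422 mg/L = 2.422 mcg/mL)

2.42 mcg/mL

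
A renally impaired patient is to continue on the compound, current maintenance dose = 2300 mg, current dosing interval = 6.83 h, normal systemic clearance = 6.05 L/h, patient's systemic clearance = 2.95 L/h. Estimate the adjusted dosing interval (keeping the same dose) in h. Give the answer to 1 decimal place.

To keep the same average steady-state level, dosing rate must scale with clearance.
CL ratio = 2.95 / 6.05 = 0.4876
New interval (same dose) = 6.83 / 0.4876 = 14.01 h

14.0 h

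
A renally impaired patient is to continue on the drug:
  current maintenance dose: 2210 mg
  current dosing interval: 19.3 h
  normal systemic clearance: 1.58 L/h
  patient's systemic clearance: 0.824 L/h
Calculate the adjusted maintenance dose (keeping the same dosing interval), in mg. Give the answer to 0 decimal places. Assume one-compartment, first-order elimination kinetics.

1153 mg

To keep the same average steady-state level, dosing rate must scale with clearance.
CL ratio = 0.824 / 1.58 = 0.5215
New dose (same interval) = 2210 × 0.5215 = 1153 mg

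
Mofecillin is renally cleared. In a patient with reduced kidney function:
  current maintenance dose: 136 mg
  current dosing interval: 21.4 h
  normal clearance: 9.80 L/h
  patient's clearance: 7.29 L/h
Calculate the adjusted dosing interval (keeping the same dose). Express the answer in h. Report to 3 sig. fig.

To keep the same average steady-state level, dosing rate must scale with clearance.
CL ratio = 7.29 / 9.80 = 0.7439
New interval (same dose) = 21.4 / 0.7439 = 28.77 h

28.8 h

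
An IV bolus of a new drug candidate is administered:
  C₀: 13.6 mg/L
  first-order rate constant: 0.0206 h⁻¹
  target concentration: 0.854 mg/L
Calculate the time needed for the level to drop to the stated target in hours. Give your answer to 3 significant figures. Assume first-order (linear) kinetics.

134 h

t = ln(C₀ / C) / k = ln(13.60 / 0.854) / 0.02060
  = ln(15.93) / 0.02060 = 2.768 / 0.02060 = 134.4 h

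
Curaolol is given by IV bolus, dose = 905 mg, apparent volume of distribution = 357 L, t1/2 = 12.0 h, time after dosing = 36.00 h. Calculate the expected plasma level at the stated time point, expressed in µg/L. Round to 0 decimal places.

C₀ = Dose / Vd = 905.0 / 357 = 2.535 mg/L
k = ln2 / t½ = 0.693147 / 12.0 = 0.05776 h⁻¹
t / t½ = 36.00 / 12.0 = 3 half-lives
C = C₀ × (1/2)^3 = 2.535 × 0.1250 = 0.3169 mg/L
Convert: 0.3169 mg/L × 1000 = 316.9 µg/L

317 µg/L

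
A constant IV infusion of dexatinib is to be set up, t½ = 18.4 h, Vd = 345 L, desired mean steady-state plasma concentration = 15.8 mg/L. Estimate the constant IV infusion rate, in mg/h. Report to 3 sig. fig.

205 mg/h

k = ln2 / t½ = 0.693147 / 18.4 = 0.03767 h⁻¹
CL = k × Vd = 0.03767 × 345 = 13.00 L/h
At steady state, infusion rate R₀ = Css × CL = 15.8 × 13.00 = 205.4 mg/h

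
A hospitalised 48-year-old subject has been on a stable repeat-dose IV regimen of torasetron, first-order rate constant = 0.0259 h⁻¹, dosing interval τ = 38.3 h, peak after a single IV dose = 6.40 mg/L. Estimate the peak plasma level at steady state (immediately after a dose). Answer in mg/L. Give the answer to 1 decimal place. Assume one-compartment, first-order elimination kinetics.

10.2 mg/L

e^(−kτ) = e^(−0.02590 × 38.3) = 0.3708
Accumulation ratio R = 1 / (1 − e^(−kτ)) = 1 / (1 − 0.3708) = 1.589
Steady-state peak = C₀ × R = 6.40 × 1.589 = 10.17 mg/L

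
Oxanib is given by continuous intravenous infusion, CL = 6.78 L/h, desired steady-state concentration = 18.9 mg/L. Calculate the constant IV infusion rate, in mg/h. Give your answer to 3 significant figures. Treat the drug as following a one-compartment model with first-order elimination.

At steady state, infusion rate R₀ = Css × CL = 18.9 × 6.780 = 128.1 mg/h

128 mg/h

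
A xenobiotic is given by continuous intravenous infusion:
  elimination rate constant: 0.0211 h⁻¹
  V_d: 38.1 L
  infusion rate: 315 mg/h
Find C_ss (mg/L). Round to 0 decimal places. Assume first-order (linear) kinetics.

392 mg/L

CL = k × Vd = 0.02110 × 38.1 = 0.8039 L/h
At steady state Css = R₀ / CL = 315 / 0.8039 = 391.8 mg/L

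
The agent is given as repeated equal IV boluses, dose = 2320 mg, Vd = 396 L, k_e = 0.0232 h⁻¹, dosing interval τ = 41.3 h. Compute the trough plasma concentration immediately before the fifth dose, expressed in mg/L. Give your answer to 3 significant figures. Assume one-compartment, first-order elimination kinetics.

3.57 mg/L

C₀ per dose = Dose / Vd = 2320 / 396 = 5.859 mg/L
Fraction remaining after one interval: r = e^(−kτ) = e^(−0.02320 × 41.3) = 0.3836
Before dose 5, 4 doses have been given (aged 1τ, 2τ, 3τ, 4τ).
C_trough = C₀ × (r + r² + … + r^4) = C₀ × r(1−r^4)/(1−r)
        = 5.859 × 0.3836 × (1 − 0.02165) / (1 − 0.3836) = 3.567 mg/L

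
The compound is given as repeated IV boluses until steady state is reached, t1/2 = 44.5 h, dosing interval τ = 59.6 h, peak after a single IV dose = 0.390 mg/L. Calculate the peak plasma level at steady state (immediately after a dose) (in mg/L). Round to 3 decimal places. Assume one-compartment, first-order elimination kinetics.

0.645 mg/L

k = ln2 / t½ = 0.693147 / 44.5 = 0.01558 h⁻¹
e^(−kτ) = e^(−0.01558 × 59.6) = 0.3951
Accumulation ratio R = 1 / (1 − e^(−kτ)) = 1 / (1 − 0.3951) = 1.653
Steady-state peak = C₀ × R = 0.390 × 1.653 = 0.6447 mg/L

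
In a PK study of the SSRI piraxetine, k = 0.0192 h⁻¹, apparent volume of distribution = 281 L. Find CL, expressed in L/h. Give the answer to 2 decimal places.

5.40 L/h

CL = k × Vd = 0.0192 × 281 = 5.395 L/h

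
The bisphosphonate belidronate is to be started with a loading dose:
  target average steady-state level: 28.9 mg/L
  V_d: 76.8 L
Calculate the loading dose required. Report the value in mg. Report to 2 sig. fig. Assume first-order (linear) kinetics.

LD = Css × Vd = 28.9 × 76.8 = 2220 mg

2200 mg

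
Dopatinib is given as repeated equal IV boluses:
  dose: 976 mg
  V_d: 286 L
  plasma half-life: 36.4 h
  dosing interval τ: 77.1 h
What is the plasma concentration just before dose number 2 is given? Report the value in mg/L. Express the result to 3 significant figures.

C₀ per dose = Dose / Vd = 976 / 286 = 3.413 mg/L
k = ln2 / t½ = 0.693147 / 36.4 = 0.01904 h⁻¹
Fraction remaining after one interval: r = e^(−kτ) = e^(−0.01904 × 77.1) = 0.2304
Before dose 2, 1 dose has been given (aged 1τ).
C_trough = C₀ × r = 3.413 × 0.2304 = 0.7864 mg/L

0.786 mg/L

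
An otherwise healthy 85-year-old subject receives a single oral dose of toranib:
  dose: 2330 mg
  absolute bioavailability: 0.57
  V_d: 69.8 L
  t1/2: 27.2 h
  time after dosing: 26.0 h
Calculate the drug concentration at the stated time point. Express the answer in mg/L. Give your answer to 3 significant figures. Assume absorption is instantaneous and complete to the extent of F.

Amount reaching circulation = F × Dose = 0.57 × 2330 = 1328 mg
C₀ = F·Dose / Vd = 1328 / 69.8 = 19.03 mg/L
k = ln2 / t½ = 0.693147 / 27.2 = 0.02548 h⁻¹
C = C₀ · e^(−k·t) = 19.03 × e^(−0.02548 × 26.0)
  = 19.03 × 0.5156 = 9.812 mg/L

9.81 mg/L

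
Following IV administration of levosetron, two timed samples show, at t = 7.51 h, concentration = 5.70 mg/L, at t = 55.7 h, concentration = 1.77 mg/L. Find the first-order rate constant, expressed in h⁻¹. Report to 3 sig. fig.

0.0243 h⁻¹

k = ln(C₁/C₂) / (t₂ − t₁) = ln(5.70/1.77) / (55.7 − 7.51)
  = 1.169 / 48.19 = 0.02426 h⁻¹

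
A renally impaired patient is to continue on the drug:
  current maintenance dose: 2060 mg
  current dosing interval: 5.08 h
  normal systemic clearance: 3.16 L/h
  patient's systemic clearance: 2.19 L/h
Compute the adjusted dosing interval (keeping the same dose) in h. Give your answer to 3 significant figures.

To keep the same average steady-state level, dosing rate must scale with clearance.
CL ratio = 2.19 / 3.16 = 0.6930
New interval (same dose) = 5.08 / 0.6930 = 7.330 h

7.33 h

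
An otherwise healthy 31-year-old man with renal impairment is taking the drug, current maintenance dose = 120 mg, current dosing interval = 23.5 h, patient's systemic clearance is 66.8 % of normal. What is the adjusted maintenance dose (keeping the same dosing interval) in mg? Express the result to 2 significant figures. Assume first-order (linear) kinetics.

80 mg

To keep the same average steady-state level, dosing rate must scale with clearance.
CL ratio = 66.8 / 100 = 0.6680
New dose (same interval) = 120 × 0.6680 = 80.16 mg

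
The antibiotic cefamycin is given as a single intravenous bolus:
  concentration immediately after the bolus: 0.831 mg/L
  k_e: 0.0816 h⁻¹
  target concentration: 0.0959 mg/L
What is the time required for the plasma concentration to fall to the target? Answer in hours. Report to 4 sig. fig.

26.46 h

t = ln(C₀ / C) / k = ln(0.8310 / 0.0959) / 0.08160
  = ln(8.665) / 0.08160 = 2.159 / 0.08160 = 26.46 h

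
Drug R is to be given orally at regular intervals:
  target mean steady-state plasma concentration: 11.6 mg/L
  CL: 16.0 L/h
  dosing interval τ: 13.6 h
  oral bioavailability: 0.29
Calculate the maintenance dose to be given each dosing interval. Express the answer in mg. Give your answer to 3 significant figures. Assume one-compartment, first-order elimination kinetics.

8700 mg

At steady state, F × (Dose/τ) = Css × CL.
Dose = Css × CL × τ / F = 11.6 × 16.00 × 13.6 / 0.29 = 8704 mg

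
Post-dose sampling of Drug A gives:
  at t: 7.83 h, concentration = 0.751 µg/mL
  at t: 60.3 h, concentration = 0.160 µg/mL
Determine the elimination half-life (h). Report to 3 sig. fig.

23.5 h

k = ln(C₁/C₂) / (t₂ − t₁) = ln(0.751/0.160) / (60.3 − 7.83)
  = 1.546 / 52.47 = 0.02946 h⁻¹
t½ = ln2 / k = 0.693147 / 0.02946 = 23.53 h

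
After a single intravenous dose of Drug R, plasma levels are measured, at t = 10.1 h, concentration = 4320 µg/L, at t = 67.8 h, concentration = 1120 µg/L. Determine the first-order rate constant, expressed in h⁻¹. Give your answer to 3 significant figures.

0.0234 h⁻¹

k = ln(C₁/C₂) / (t₂ − t₁) = ln(4320/1120) / (67.8 − 10.1)
  = 1.350 / 57.70 = 0.02340 h⁻¹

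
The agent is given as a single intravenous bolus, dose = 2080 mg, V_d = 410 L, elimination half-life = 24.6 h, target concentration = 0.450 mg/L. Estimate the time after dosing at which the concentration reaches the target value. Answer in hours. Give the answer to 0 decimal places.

C₀ = Dose / Vd = 2080 / 410 = 5.073 mg/L
k = ln2 / t½ = 0.693147 / 24.6 = 0.02818 h⁻¹
t = ln(C₀ / C) / k = ln(5.073 / 0.450) / 0.02818
  = ln(11.27) / 0.02818 = 2.422 / 0.02818 = 85.95 h

86 h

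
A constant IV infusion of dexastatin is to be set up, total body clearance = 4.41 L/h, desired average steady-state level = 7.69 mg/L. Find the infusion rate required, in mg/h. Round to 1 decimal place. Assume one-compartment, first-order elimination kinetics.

At steady state, infusion rate R₀ = Css × CL = 7.69 × 4.410 = 33.91 mg/h

33.9 mg/h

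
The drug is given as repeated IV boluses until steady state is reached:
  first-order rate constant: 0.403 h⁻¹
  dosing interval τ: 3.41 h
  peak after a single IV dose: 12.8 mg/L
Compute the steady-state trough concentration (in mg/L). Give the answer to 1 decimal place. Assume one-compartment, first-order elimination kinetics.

e^(−kτ) = e^(−0.4030 × 3.41) = 0.2530
Accumulation ratio R = 1 / (1 − e^(−kτ)) = 1 / (1 − 0.2530) = 1.339
Steady-state trough = C₀ × R × e^(−kτ) = 12.8 × 1.339 × 0.2530 = 4.336 mg/L

4.3 mg/L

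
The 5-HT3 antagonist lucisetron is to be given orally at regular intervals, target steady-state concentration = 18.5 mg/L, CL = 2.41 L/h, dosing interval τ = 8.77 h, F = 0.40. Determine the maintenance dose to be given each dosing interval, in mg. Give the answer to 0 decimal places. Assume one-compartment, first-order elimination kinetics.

At steady state, F × (Dose/τ) = Css × CL.
Dose = Css × CL × τ / F = 18.5 × 2.410 × 8.77 / 0.40 = 977.5 mg

978 mg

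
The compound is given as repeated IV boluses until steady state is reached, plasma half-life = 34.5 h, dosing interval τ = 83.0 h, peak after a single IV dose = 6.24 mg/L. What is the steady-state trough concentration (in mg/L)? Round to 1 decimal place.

k = ln2 / t½ = 0.693147 / 34.5 = 0.02009 h⁻¹
e^(−kτ) = e^(−0.02009 × 83.0) = 0.1887
Accumulation ratio R = 1 / (1 − e^(−kτ)) = 1 / (1 − 0.1887) = 1.233
Steady-state trough = C₀ × R × e^(−kτ) = 6.24 × 1.233 × 0.1887 = 1.452 mg/L

1.5 mg/L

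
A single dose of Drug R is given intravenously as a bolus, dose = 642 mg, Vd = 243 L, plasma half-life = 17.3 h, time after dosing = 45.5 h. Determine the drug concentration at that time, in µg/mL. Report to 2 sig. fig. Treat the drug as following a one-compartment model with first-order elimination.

0.43 µg/mL

C₀ = Dose / Vd = 642.0 / 243 = 2.642 mg/L
k = ln2 / t½ = 0.693147 / 17.3 = 0.04007 h⁻¹
C = C₀ · e^(−k·t) = 2.642 × e^(−0.04007 × 45.5)
  = 2.642 × 0.1615 = 0.4267 mg/L
(0.4267 mg/L = 0.4267 µg/mL)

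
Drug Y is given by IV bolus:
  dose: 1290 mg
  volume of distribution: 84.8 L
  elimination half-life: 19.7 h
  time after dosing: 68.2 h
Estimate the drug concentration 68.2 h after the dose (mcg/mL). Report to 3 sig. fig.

C₀ = Dose / Vd = 1290 / 84.8 = 15.21 mg/L
k = ln2 / t½ = 0.693147 / 19.7 = 0.03519 h⁻¹
C = C₀ · e^(−k·t) = 15.21 × e^(−0.03519 × 68.2)
  = 15.21 × 0.09072 = 1.380 mg/L
(1.380 mg/L = 1.380 mcg/mL)

1.38 mcg/mL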